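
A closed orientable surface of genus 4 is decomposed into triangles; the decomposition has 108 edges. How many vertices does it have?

30

χ = 2 − 2·4 = -6, and every face is a triangle so 3F = 2E.
F = 2E/3 = 72. Then V = -6 + E − F = -6 + 108 − 72 = 30.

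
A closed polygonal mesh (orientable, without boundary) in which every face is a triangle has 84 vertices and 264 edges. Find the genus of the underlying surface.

Every face is a triangle and each edge borders two faces, so 3F = 2·264, giving F = 176.
χ = V − E + F = 84 − 264 + 176 = -4.
For a closed orientable surface χ = 2 − 2g, so g = (2 − (-4))/2 = 3.

3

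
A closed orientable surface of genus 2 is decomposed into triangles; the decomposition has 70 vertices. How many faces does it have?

χ = 2 − 2·2 = -2, and every face is a triangle so 3F = 2E.
V − E + F = -2 with E = 3F/2 gives 70 − (3/2 − 1)·F = -2, so F = 144 and E = 216.

144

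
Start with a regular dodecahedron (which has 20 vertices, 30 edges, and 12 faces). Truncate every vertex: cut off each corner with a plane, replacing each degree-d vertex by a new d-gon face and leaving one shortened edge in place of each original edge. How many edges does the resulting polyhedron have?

Truncation replaces each original edge-end by a new vertex, so V′ = 2E = 60.
Each original edge survives, and each old vertex of degree d contributes d new edges; summing degrees gives Σd = 2E, so E′ = E + 2E = 3E = 90.
Each original face survives and each original vertex becomes one new face: F′ = F + V = 32.

90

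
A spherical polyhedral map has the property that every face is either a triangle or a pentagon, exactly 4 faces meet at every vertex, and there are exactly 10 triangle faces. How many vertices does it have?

10

Let x be the number of pentagons; then F = 10 + x.
Edge–face incidences: 2E = 3·10 + 5·x = 30 + 5x.
Every vertex has degree 4, so 4V = 2E.
Euler: V − E + F = 2 ⇒ (2E)/4 − E + (10 + x) = 2.
Multiply by 8: 2·(2E) − 4·(2E) + 8·(10 + x) = 16, i.e. 80 + 8x − 2·(30 + 5x) = 16.
Collecting terms: −2x + 20 = 16, so −2x = −4, so x = 2.
Then 2E = 30 + 5·2 = 40, so E = 20, V = 2E/4 = 10, F = 10 + 2 = 12.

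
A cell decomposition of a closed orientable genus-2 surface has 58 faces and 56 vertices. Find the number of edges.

For a closed orientable surface of genus 2, χ = 2 − 2·2 = -2.
E = V + F − (-2) = 56 + 58 − (-2) = 116.

116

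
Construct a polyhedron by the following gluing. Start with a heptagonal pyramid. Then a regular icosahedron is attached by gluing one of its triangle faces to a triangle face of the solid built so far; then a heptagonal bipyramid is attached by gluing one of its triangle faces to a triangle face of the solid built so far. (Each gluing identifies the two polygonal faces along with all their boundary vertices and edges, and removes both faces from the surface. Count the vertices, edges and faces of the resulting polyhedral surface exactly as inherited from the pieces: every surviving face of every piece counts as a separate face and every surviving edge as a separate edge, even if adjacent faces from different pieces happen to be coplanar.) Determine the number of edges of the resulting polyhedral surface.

A heptagonal pyramid: V=8, E=14, F=8.
Attach a regular icosahedron (V=12, E=30, F=20) along a 3-gon: merge 3 vertices and 3 edges, delete both glued faces → V=17, E=41, F=26.
Attach a heptagonal bipyramid (V=9, E=21, F=14) along a 3-gon: merge 3 vertices and 3 edges, delete both glued faces → V=23, E=59, F=38.
Check: V − E + F = 23 − 59 + 38 = 2.

59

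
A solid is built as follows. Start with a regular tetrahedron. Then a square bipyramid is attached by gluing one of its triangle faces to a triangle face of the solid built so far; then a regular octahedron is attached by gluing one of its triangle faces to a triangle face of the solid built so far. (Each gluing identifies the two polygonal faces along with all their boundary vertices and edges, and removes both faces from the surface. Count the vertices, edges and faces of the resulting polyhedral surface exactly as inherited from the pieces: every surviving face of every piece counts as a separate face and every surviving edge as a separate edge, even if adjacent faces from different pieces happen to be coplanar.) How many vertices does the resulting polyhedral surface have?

A regular tetrahedron: V=4, E=6, F=4.
Attach a square bipyramid (V=6, E=12, F=8) along a 3-gon: merge 3 vertices and 3 edges, delete both glued faces → V=7, E=15, F=10.
Attach a regular octahedron (V=6, E=12, F=8) along a 3-gon: merge 3 vertices and 3 edges, delete both glued faces → V=10, E=24, F=16.
Check: V − E + F = 10 − 24 + 16 = 2.

10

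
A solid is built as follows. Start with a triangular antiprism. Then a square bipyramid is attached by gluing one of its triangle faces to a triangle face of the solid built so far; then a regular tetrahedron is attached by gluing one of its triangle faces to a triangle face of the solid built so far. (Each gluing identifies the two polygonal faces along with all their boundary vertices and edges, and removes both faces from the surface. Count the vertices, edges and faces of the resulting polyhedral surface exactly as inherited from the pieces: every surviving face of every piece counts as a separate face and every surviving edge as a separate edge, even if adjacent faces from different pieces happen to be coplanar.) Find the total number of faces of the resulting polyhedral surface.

A triangular antiprism: V=6, E=12, F=8.
Attach a square bipyramid (V=6, E=12, F=8) along a 3-gon: merge 3 vertices and 3 edges, delete both glued faces → V=9, E=21, F=14.
Attach a regular tetrahedron (V=4, E=6, F=4) along a 3-gon: merge 3 vertices and 3 edges, delete both glued faces → V=10, E=24, F=16.
Check: V − E + F = 10 − 24 + 16 = 2.

16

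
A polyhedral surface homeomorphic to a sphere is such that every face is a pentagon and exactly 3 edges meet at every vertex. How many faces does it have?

Each face has 5 edges and each edge borders two faces, so 2E = 5F.
Each vertex has degree 3, so 3V = 2E and hence V = 5F/3.
Euler: V − E + F = 2 ⇒ (5F/3) − (5F/2) + F = 2.
Multiply by 6: (10 − 15 + 6)F = 12, i.e. 1F = 12.
So F = 12, E = 5·12/2 = 30, V = 5·12/3 = 20.

12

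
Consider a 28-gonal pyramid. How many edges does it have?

56

A pyramid on an n-gon base has one n-gon and n triangles: V = 28 + 1 = 29, E = 2·28 = 56, F = 28 + 1 = 29.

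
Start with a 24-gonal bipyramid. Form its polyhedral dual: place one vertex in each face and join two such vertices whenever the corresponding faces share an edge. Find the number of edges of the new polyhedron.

72

The base solid has V = 26, E = 72, F = 48.
The dual swaps V and F and preserves E: V′ = F = 48, E′ = E = 72, F′ = V = 26.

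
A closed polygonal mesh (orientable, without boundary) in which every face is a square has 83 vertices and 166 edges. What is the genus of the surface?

Every face is a square and each edge borders two faces, so 4F = 2·166, giving F = 83.
χ = V − E + F = 83 − 166 + 83 = 0.
For a closed orientable surface χ = 2 − 2g, so g = (2 − (0))/2 = 1.

1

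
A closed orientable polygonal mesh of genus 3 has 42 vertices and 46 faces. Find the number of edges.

For a closed orientable surface of genus 3, χ = 2 − 2·3 = -4.
E = V + F − (-4) = 42 + 46 − (-4) = 92.

92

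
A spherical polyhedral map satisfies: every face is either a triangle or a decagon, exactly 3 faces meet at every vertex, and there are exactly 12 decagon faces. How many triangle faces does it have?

Let x be the number of triangles; then F = 12 + x.
Edge–face incidences: 2E = 10·12 + 3·x = 120 + 3x.
Every vertex has degree 3, so 3V = 2E.
Euler: V − E + F = 2 ⇒ (2E)/3 − E + (12 + x) = 2.
Multiply by 6: 2·(2E) − 3·(2E) + 6·(12 + x) = 12, i.e. 72 + 6x − (120 + 3x) = 12.
Collecting terms: 3x − 48 = 12, so 3x = 60, so x = 20.
Then 2E = 120 + 3·20 = 180, so E = 90, V = 2E/3 = 60, F = 12 + 20 = 32.

20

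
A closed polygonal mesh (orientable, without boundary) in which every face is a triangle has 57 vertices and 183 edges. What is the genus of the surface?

3

Every face is a triangle and each edge borders two faces, so 3F = 2·183, giving F = 122.
χ = V − E + F = 57 − 183 + 122 = -4.
For a closed orientable surface χ = 2 − 2g, so g = (2 − (-4))/2 = 3.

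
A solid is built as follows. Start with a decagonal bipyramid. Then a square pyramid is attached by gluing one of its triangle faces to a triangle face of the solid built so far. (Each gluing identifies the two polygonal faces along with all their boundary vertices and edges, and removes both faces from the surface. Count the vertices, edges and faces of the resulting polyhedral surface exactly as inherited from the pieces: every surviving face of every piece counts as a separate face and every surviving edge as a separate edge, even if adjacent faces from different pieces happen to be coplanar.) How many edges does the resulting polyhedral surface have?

A decagonal bipyramid: V=12, E=30, F=20.
Attach a square pyramid (V=5, E=8, F=5) along a 3-gon: merge 3 vertices and 3 edges, delete both glued faces → V=14, E=35, F=23.
Check: V − E + F = 14 − 35 + 23 = 2.

35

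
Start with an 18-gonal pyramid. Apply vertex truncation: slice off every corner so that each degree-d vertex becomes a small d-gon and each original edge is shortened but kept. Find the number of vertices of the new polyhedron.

The base solid has V = 19, E = 36, F = 19.
Truncation replaces each original edge-end by a new vertex, so V′ = 2E = 72.
Each original edge survives, and each old vertex of degree d contributes d new edges; summing degrees gives Σd = 2E, so E′ = E + 2E = 3E = 108.
Each original face survives and each original vertex becomes one new face: F′ = F + V = 38.

72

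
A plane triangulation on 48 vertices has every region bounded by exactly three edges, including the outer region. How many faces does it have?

92

In a plane triangulation 3F = 2E and V − E + F = 2, so F = 2V − 4 = 2·48 − 4 = 92.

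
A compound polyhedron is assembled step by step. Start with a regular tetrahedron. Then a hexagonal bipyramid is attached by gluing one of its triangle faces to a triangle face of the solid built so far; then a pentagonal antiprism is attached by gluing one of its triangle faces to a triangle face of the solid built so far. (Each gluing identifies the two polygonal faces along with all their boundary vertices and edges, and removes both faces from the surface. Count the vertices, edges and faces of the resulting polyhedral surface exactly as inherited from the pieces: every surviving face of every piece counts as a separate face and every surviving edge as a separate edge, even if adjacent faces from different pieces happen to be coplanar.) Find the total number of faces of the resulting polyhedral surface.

24

A regular tetrahedron: V=4, E=6, F=4.
Attach a hexagonal bipyramid (V=8, E=18, F=12) along a 3-gon: merge 3 vertices and 3 edges, delete both glued faces → V=9, E=21, F=14.
Attach a pentagonal antiprism (V=10, E=20, F=12) along a 3-gon: merge 3 vertices and 3 edges, delete both glued faces → V=16, E=38, F=24.
Check: V − E + F = 16 − 38 + 24 = 2.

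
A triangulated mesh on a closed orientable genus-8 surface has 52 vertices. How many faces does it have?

χ = 2 − 2·8 = -14, and every face is a triangle so 3F = 2E.
V − E + F = -14 with E = 3F/2 gives 52 − (3/2 − 1)·F = -14, so F = 132 and E = 198.

132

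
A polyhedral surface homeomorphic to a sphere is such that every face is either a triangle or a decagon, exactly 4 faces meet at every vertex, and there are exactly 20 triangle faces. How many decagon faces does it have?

Let x be the number of decagons; then F = 20 + x.
Edge–face incidences: 2E = 3·20 + 10·x = 60 + 10x.
Every vertex has degree 4, so 4V = 2E.
Euler: V − E + F = 2 ⇒ (2E)/4 − E + (20 + x) = 2.
Multiply by 8: 2·(2E) − 4·(2E) + 8·(20 + x) = 16, i.e. 160 + 8x − 2·(60 + 10x) = 16.
Collecting terms: −12x + 40 = 16, so −12x = −24, so x = 2.
Then 2E = 60 + 10·2 = 80, so E = 40, V = 2E/4 = 20, F = 20 + 2 = 22.

2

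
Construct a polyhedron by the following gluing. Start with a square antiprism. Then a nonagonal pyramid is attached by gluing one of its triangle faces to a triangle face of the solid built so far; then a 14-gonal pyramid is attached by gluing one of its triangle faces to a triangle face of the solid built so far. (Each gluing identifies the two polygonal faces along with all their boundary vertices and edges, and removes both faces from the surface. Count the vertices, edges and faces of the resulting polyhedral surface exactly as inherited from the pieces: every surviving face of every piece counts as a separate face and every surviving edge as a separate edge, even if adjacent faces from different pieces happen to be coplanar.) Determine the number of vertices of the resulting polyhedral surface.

A square antiprism: V=8, E=16, F=10.
Attach a nonagonal pyramid (V=10, E=18, F=10) along a 3-gon: merge 3 vertices and 3 edges, delete both glued faces → V=15, E=31, F=18.
Attach a 14-gonal pyramid (V=15, E=28, F=15) along a 3-gon: merge 3 vertices and 3 edges, delete both glued faces → V=27, E=56, F=31.
Check: V − E + F = 27 − 56 + 31 = 2.

27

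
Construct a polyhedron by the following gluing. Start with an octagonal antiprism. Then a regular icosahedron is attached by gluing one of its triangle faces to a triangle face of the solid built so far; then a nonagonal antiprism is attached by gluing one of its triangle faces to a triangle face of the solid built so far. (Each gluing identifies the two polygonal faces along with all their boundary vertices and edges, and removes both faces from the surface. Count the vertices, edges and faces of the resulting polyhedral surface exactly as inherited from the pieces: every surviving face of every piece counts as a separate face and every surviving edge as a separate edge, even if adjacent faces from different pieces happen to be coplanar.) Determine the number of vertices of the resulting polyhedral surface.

An octagonal antiprism: V=16, E=32, F=18.
Attach a regular icosahedron (V=12, E=30, F=20) along a 3-gon: merge 3 vertices and 3 edges, delete both glued faces → V=25, E=59, F=36.
Attach a nonagonal antiprism (V=18, E=36, F=20) along a 3-gon: merge 3 vertices and 3 edges, delete both glued faces → V=40, E=92, F=54.
Check: V − E + F = 40 − 92 + 54 = 2.

40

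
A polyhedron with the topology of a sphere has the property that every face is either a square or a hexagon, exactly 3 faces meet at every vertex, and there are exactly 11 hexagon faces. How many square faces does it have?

Let x be the number of squares; then F = 11 + x.
Edge–face incidences: 2E = 6·11 + 4·x = 66 + 4x.
Every vertex has degree 3, so 3V = 2E.
Euler: V − E + F = 2 ⇒ (2E)/3 − E + (11 + x) = 2.
Multiply by 6: 2·(2E) − 3·(2E) + 6·(11 + x) = 12, i.e. 66 + 6x − (66 + 4x) = 12.
Collecting terms: 2x = 12, so x = 6.
Then 2E = 66 + 4·6 = 90, so E = 45, V = 2E/3 = 30, F = 11 + 6 = 17.

6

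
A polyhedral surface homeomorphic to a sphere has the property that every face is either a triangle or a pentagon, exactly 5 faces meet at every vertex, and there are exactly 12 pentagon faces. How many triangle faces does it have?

80

Let x be the number of triangles; then F = 12 + x.
Edge–face incidences: 2E = 5·12 + 3·x = 60 + 3x.
Every vertex has degree 5, so 5V = 2E.
Euler: V − E + F = 2 ⇒ (2E)/5 − E + (12 + x) = 2.
Multiply by 10: 2·(2E) − 5·(2E) + 10·(12 + x) = 20, i.e. 120 + 10x − 3·(60 + 3x) = 20.
Collecting terms: x − 60 = 20, so x = 80.
Then 2E = 60 + 3·80 = 300, so E = 150, V = 2E/5 = 60, F = 12 + 80 = 92.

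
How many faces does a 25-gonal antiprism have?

An antiprism on an n-gon has two n-gon caps and 2n triangles: V = 2·25 = 50, E = 4·25 = 100, F = 2·25 + 2 = 52.

52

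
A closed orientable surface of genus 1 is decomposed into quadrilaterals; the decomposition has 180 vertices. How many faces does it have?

180

χ = 2 − 2·1 = 0, and every face is a square so 4F = 2E.
V − E + F = 0 with E = 4F/2 gives 180 − (4/2 − 1)·F = 0, so F = 180 and E = 360.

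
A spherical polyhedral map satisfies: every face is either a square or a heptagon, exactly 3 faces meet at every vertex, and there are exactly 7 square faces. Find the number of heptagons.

Let x be the number of heptagons; then F = 7 + x.
Edge–face incidences: 2E = 4·7 + 7·x = 28 + 7x.
Every vertex has degree 3, so 3V = 2E.
Euler: V − E + F = 2 ⇒ (2E)/3 − E + (7 + x) = 2.
Multiply by 6: 2·(2E) − 3·(2E) + 6·(7 + x) = 12, i.e. 42 + 6x − (28 + 7x) = 12.
Collecting terms: −x + 14 = 12, so −x = −2, so x = 2.
Then 2E = 28 + 7·2 = 42, so E = 21, V = 2E/3 = 14, F = 7 + 2 = 9.

2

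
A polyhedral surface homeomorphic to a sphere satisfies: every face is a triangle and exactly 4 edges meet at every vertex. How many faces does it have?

8

Each face has 3 edges and each edge borders two faces, so 2E = 3F.
Each vertex has degree 4, so 4V = 2E and hence V = 3F/4.
Euler: V − E + F = 2 ⇒ (3F/4) − (3F/2) + F = 2.
Multiply by 8: (6 − 12 + 8)F = 16, i.e. 2F = 16.
So F = 8, E = 3·8/2 = 12, V = 3·8/4 = 6.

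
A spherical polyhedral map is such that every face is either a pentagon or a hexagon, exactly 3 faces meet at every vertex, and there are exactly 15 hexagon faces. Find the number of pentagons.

Let x be the number of pentagons; then F = 15 + x.
Edge–face incidences: 2E = 6·15 + 5·x = 90 + 5x.
Every vertex has degree 3, so 3V = 2E.
Euler: V − E + F = 2 ⇒ (2E)/3 − E + (15 + x) = 2.
Multiply by 6: 2·(2E) − 3·(2E) + 6·(15 + x) = 12, i.e. 90 + 6x − (90 + 5x) = 12.
Collecting terms: x = 12.
Then 2E = 90 + 5·12 = 150, so E = 75, V = 2E/3 = 50, F = 15 + 12 = 27.

12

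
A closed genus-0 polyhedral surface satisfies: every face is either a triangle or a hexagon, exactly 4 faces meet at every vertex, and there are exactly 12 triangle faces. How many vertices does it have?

Let x be the number of hexagons; then F = 12 + x.
Edge–face incidences: 2E = 3·12 + 6·x = 36 + 6x.
Every vertex has degree 4, so 4V = 2E.
Euler: V − E + F = 2 ⇒ (2E)/4 − E + (12 + x) = 2.
Multiply by 8: 2·(2E) − 4·(2E) + 8·(12 + x) = 16, i.e. 96 + 8x − 2·(36 + 6x) = 16.
Collecting terms: −4x + 24 = 16, so −4x = −8, so x = 2.
Then 2E = 36 + 6·2 = 48, so E = 24, V = 2E/4 = 12, F = 12 + 2 = 14.

12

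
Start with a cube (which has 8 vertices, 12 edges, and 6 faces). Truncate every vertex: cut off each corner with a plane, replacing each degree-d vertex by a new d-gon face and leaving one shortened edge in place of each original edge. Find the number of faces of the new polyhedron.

Truncation replaces each original edge-end by a new vertex, so V′ = 2E = 24.
Each original edge survives, and each old vertex of degree d contributes d new edges; summing degrees gives Σd = 2E, so E′ = E + 2E = 3E = 36.
Each original face survives and each original vertex becomes one new face: F′ = F + V = 14.

14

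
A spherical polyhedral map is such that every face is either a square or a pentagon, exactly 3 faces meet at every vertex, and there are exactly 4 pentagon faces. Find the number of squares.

Let x be the number of squares; then F = 4 + x.
Edge–face incidences: 2E = 5·4 + 4·x = 20 + 4x.
Every vertex has degree 3, so 3V = 2E.
Euler: V − E + F = 2 ⇒ (2E)/3 − E + (4 + x) = 2.
Multiply by 6: 2·(2E) − 3·(2E) + 6·(4 + x) = 12, i.e. 24 + 6x − (20 + 4x) = 12.
Collecting terms: 2x + 4 = 12, so 2x = 8, so x = 4.
Then 2E = 20 + 4·4 = 36, so E = 18, V = 2E/3 = 12, F = 4 + 4 = 8.

4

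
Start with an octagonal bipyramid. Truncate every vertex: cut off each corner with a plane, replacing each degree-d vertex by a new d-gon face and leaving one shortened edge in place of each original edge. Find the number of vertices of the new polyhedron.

48

The base solid has V = 10, E = 24, F = 16.
Truncation replaces each original edge-end by a new vertex, so V′ = 2E = 48.
Each original edge survives, and each old vertex of degree d contributes d new edges; summing degrees gives Σd = 2E, so E′ = E + 2E = 3E = 72.
Each original face survives and each original vertex becomes one new face: F′ = F + V = 26.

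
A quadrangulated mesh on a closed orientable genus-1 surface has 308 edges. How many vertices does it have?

χ = 2 − 2·1 = 0, and every face is a square so 4F = 2E.
F = 2E/4 = 154. Then V = 0 + E − F = 0 + 308 − 154 = 154.

154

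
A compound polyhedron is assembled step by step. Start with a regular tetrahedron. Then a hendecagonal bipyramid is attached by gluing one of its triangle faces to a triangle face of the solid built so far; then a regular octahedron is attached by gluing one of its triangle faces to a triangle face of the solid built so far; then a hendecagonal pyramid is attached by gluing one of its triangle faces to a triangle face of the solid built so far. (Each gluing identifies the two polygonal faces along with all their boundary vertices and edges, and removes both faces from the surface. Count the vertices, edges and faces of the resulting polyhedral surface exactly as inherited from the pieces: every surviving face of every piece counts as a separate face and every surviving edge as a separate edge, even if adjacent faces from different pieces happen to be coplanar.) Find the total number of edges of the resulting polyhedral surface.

64

A regular tetrahedron: V=4, E=6, F=4.
Attach a hendecagonal bipyramid (V=13, E=33, F=22) along a 3-gon: merge 3 vertices and 3 edges, delete both glued faces → V=14, E=36, F=24.
Attach a regular octahedron (V=6, E=12, F=8) along a 3-gon: merge 3 vertices and 3 edges, delete both glued faces → V=17, E=45, F=30.
Attach a hendecagonal pyramid (V=12, E=22, F=12) along a 3-gon: merge 3 vertices and 3 edges, delete both glued faces → V=26, E=64, F=40.
Check: V − E + F = 26 − 64 + 40 = 2.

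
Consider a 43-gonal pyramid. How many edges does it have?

A pyramid on an n-gon base has one n-gon and n triangles: V = 43 + 1 = 44, E = 2·43 = 86, F = 43 + 1 = 44.

86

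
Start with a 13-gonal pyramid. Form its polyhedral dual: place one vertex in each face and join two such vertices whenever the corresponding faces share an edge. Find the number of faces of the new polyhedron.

The base solid has V = 14, E = 26, F = 14.
The dual swaps V and F and preserves E: V′ = F = 14, E′ = E = 26, F′ = V = 14.

14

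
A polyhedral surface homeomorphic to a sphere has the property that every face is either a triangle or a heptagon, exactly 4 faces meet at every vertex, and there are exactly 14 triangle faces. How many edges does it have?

28

Let x be the number of heptagons; then F = 14 + x.
Edge–face incidences: 2E = 3·14 + 7·x = 42 + 7x.
Every vertex has degree 4, so 4V = 2E.
Euler: V − E + F = 2 ⇒ (2E)/4 − E + (14 + x) = 2.
Multiply by 8: 2·(2E) − 4·(2E) + 8·(14 + x) = 16, i.e. 112 + 8x − 2·(42 + 7x) = 16.
Collecting terms: −6x + 28 = 16, so −6x = −12, so x = 2.
Then 2E = 42 + 7·2 = 56, so E = 28, V = 2E/4 = 14, F = 14 + 2 = 16.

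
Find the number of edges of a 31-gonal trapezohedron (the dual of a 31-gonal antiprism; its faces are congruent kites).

124

The n-trapezohedron (dual of the n-antiprism) has V = 2·31 + 2 = 64, E = 4·31 = 124, F = 2·31 = 62.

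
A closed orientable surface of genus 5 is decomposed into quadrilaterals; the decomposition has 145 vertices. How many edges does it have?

χ = 2 − 2·5 = -8, and every face is a square so 4F = 2E.
V − E + F = -8 with E = 4F/2 gives 145 − (4/2 − 1)·F = -8, so F = 153 and E = 306.

306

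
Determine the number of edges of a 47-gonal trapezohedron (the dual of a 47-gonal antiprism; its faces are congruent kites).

The n-trapezohedron (dual of the n-antiprism) has V = 2·47 + 2 = 96, E = 4·47 = 188, F = 2·47 = 94.

188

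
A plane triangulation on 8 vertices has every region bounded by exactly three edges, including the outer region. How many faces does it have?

In a plane triangulation 3F = 2E and V − E + F = 2, so F = 2V − 4 = 2·8 − 4 = 12.

12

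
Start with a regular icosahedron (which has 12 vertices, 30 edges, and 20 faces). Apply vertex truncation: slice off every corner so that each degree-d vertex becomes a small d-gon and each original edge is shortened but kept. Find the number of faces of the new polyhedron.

Truncation replaces each original edge-end by a new vertex, so V′ = 2E = 60.
Each original edge survives, and each old vertex of degree d contributes d new edges; summing degrees gives Σd = 2E, so E′ = E + 2E = 3E = 90.
Each original face survives and each original vertex becomes one new face: F′ = F + V = 32.

32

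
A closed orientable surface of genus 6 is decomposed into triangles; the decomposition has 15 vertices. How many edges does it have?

χ = 2 − 2·6 = -10, and every face is a triangle so 3F = 2E.
V − E + F = -10 with E = 3F/2 gives 15 − (3/2 − 1)·F = -10, so F = 50 and E = 75.

75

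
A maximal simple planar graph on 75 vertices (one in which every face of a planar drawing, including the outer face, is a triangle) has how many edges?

In a plane triangulation 3F = 2E and V − E + F = 2, so E = 3V − 6 = 3·75 − 6 = 219.

219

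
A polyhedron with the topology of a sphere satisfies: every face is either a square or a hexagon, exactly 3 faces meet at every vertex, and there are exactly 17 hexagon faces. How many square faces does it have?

6

Let x be the number of squares; then F = 17 + x.
Edge–face incidences: 2E = 6·17 + 4·x = 102 + 4x.
Every vertex has degree 3, so 3V = 2E.
Euler: V − E + F = 2 ⇒ (2E)/3 − E + (17 + x) = 2.
Multiply by 6: 2·(2E) − 3·(2E) + 6·(17 + x) = 12, i.e. 102 + 6x − (102 + 4x) = 12.
Collecting terms: 2x = 12, so x = 6.
Then 2E = 102 + 4·6 = 126, so E = 63, V = 2E/3 = 42, F = 17 + 6 = 23.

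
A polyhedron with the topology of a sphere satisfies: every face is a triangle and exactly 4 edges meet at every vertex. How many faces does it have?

8

Each face has 3 edges and each edge borders two faces, so 2E = 3F.
Each vertex has degree 4, so 4V = 2E and hence V = 3F/4.
Euler: V − E + F = 2 ⇒ (3F/4) − (3F/2) + F = 2.
Multiply by 8: (6 − 12 + 8)F = 16, i.e. 2F = 16.
So F = 8, E = 3·8/2 = 12, V = 3·8/4 = 6.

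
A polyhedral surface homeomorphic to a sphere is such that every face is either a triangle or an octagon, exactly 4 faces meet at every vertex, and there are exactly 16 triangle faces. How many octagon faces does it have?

Let x be the number of octagons; then F = 16 + x.
Edge–face incidences: 2E = 3·16 + 8·x = 48 + 8x.
Every vertex has degree 4, so 4V = 2E.
Euler: V − E + F = 2 ⇒ (2E)/4 − E + (16 + x) = 2.
Multiply by 8: 2·(2E) − 4·(2E) + 8·(16 + x) = 16, i.e. 128 + 8x − 2·(48 + 8x) = 16.
Collecting terms: −8x + 32 = 16, so −8x = −16, so x = 2.
Then 2E = 48 + 8·2 = 64, so E = 32, V = 2E/4 = 16, F = 16 + 2 = 18.

2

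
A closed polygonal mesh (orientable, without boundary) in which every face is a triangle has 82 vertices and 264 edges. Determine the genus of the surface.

4

Every face is a triangle and each edge borders two faces, so 3F = 2·264, giving F = 176.
χ = V − E + F = 82 − 264 + 176 = -6.
For a closed orientable surface χ = 2 − 2g, so g = (2 − (-6))/2 = 4.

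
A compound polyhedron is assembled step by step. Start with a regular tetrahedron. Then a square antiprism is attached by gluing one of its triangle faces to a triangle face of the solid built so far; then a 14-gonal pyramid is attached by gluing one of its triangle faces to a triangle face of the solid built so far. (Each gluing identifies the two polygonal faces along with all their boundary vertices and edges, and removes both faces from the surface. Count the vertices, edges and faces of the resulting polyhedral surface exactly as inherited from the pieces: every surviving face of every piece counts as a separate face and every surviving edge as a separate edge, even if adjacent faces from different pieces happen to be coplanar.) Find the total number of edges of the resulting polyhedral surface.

A regular tetrahedron: V=4, E=6, F=4.
Attach a square antiprism (V=8, E=16, F=10) along a 3-gon: merge 3 vertices and 3 edges, delete both glued faces → V=9, E=19, F=12.
Attach a 14-gonal pyramid (V=15, E=28, F=15) along a 3-gon: merge 3 vertices and 3 edges, delete both glued faces → V=21, E=44, F=25.
Check: V − E + F = 21 − 44 + 25 = 2.

44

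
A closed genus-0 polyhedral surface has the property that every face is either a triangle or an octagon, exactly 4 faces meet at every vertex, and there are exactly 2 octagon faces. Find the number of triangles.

16

Let x be the number of triangles; then F = 2 + x.
Edge–face incidences: 2E = 8·2 + 3·x = 16 + 3x.
Every vertex has degree 4, so 4V = 2E.
Euler: V − E + F = 2 ⇒ (2E)/4 − E + (2 + x) = 2.
Multiply by 8: 2·(2E) − 4·(2E) + 8·(2 + x) = 16, i.e. 16 + 8x − 2·(16 + 3x) = 16.
Collecting terms: 2x − 16 = 16, so 2x = 32, so x = 16.
Then 2E = 16 + 3·16 = 64, so E = 32, V = 2E/4 = 16, F = 2 + 16 = 18.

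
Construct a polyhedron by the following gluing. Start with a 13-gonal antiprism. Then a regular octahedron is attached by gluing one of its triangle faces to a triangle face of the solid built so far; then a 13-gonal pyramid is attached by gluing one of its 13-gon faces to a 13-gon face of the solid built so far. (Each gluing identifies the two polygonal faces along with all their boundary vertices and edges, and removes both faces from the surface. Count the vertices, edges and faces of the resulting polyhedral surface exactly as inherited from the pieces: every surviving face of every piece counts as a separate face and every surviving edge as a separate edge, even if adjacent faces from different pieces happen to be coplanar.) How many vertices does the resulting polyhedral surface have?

30

A 13-gonal antiprism: V=26, E=52, F=28.
Attach a regular octahedron (V=6, E=12, F=8) along a 3-gon: merge 3 vertices and 3 edges, delete both glued faces → V=29, E=61, F=34.
Attach a 13-gonal pyramid (V=14, E=26, F=14) along a 13-gon: merge 13 vertices and 13 edges, delete both glued faces → V=30, E=74, F=46.
Check: V − E + F = 30 − 74 + 46 = 2.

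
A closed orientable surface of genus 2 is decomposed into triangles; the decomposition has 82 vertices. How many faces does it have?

χ = 2 − 2·2 = -2, and every face is a triangle so 3F = 2E.
V − E + F = -2 with E = 3F/2 gives 82 − (3/2 − 1)·F = -2, so F = 168 and E = 252.

168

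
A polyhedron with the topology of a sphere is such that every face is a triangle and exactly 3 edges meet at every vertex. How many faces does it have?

Each face has 3 edges and each edge borders two faces, so 2E = 3F.
Each vertex has degree 3, so 3V = 2E and hence V = 3F/3.
Euler: V − E + F = 2 ⇒ (3F/3) − (3F/2) + F = 2.
Multiply by 6: (6 − 9 + 6)F = 12, i.e. 3F = 12.
So F = 4, E = 3·4/2 = 6, V = 3·4/3 = 4.

4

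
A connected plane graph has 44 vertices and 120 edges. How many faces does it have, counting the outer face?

78

Euler's formula for a connected plane graph: V − E + F = 2, so F = 2 − 44 + 120 = 78.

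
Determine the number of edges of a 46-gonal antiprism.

An antiprism on an n-gon has two n-gon caps and 2n triangles: V = 2·46 = 92, E = 4·46 = 184, F = 2·46 + 2 = 94.

184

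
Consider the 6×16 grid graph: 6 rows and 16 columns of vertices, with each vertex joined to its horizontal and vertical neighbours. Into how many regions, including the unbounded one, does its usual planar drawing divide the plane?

76

The grid has V = 6·16 = 96 vertices and E = 6·15 + 16·5 = 170 edges.
F = 2 − V + E = 2 − 96 + 170 = 76.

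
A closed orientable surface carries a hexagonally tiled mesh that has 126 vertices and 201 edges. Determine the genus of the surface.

5

Every face is a hexagon and each edge borders two faces, so 6F = 2·201, giving F = 67.
χ = V − E + F = 126 − 201 + 67 = -8.
For a closed orientable surface χ = 2 − 2g, so g = (2 − (-8))/2 = 5.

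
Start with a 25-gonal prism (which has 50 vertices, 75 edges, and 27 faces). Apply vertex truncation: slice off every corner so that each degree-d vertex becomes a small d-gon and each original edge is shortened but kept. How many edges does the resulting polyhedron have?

Truncation replaces each original edge-end by a new vertex, so V′ = 2E = 150.
Each original edge survives, and each old vertex of degree d contributes d new edges; summing degrees gives Σd = 2E, so E′ = E + 2E = 3E = 225.
Each original face survives and each original vertex becomes one new face: F′ = F + V = 77.

225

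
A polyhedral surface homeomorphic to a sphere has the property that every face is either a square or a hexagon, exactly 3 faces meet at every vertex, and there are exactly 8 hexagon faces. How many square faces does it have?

6

Let x be the number of squares; then F = 8 + x.
Edge–face incidences: 2E = 6·8 + 4·x = 48 + 4x.
Every vertex has degree 3, so 3V = 2E.
Euler: V − E + F = 2 ⇒ (2E)/3 − E + (8 + x) = 2.
Multiply by 6: 2·(2E) − 3·(2E) + 6·(8 + x) = 12, i.e. 48 + 6x − (48 + 4x) = 12.
Collecting terms: 2x = 12, so x = 6.
Then 2E = 48 + 4·6 = 72, so E = 36, V = 2E/3 = 24, F = 8 + 6 = 14.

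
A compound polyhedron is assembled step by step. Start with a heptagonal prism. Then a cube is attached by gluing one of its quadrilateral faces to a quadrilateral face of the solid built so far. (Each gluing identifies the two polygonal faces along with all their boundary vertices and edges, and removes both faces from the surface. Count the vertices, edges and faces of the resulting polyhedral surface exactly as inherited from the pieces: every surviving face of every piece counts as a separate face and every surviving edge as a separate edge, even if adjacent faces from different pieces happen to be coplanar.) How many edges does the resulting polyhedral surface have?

29

A heptagonal prism: V=14, E=21, F=9.
Attach a cube (V=8, E=12, F=6) along a 4-gon: merge 4 vertices and 4 edges, delete both glued faces → V=18, E=29, F=13.
Check: V − E + F = 18 − 29 + 13 = 2.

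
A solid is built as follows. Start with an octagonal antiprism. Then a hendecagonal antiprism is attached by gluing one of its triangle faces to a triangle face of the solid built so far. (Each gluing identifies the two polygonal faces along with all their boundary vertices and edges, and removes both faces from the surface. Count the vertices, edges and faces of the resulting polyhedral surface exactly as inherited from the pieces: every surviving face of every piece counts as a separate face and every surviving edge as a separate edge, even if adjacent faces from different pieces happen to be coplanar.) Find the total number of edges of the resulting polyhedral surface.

An octagonal antiprism: V=16, E=32, F=18.
Attach a hendecagonal antiprism (V=22, E=44, F=24) along a 3-gon: merge 3 vertices and 3 edges, delete both glued faces → V=35, E=73, F=40.
Check: V − E + F = 35 − 73 + 40 = 2.

73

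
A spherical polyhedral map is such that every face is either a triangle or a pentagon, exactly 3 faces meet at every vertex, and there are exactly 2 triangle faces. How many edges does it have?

18

Let x be the number of pentagons; then F = 2 + x.
Edge–face incidences: 2E = 3·2 + 5·x = 6 + 5x.
Every vertex has degree 3, so 3V = 2E.
Euler: V − E + F = 2 ⇒ (2E)/3 − E + (2 + x) = 2.
Multiply by 6: 2·(2E) − 3·(2E) + 6·(2 + x) = 12, i.e. 12 + 6x − (6 + 5x) = 12.
Collecting terms: x + 6 = 12, so x = 6.
Then 2E = 6 + 5·6 = 36, so E = 18, V = 2E/3 = 12, F = 2 + 6 = 8.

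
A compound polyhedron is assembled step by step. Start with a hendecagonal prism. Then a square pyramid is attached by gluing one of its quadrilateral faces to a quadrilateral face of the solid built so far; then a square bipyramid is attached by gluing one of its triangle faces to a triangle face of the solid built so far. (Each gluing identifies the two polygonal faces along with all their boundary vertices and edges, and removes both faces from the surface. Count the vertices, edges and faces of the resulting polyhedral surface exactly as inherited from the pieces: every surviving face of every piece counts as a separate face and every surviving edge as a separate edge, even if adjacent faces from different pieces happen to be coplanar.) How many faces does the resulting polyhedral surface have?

A hendecagonal prism: V=22, E=33, F=13.
Attach a square pyramid (V=5, E=8, F=5) along a 4-gon: merge 4 vertices and 4 edges, delete both glued faces → V=23, E=37, F=16.
Attach a square bipyramid (V=6, E=12, F=8) along a 3-gon: merge 3 vertices and 3 edges, delete both glued faces → V=26, E=46, F=22.
Check: V − E + F = 26 − 46 + 22 = 2.

22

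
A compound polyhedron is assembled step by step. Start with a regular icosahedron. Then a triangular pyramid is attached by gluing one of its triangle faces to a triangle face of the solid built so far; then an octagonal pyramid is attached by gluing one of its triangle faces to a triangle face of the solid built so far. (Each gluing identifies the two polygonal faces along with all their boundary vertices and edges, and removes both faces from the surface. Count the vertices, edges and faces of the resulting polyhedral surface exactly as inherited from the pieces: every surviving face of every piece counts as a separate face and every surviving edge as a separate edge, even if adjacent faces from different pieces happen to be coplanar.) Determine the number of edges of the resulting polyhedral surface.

46

A regular icosahedron: V=12, E=30, F=20.
Attach a triangular pyramid (V=4, E=6, F=4) along a 3-gon: merge 3 vertices and 3 edges, delete both glued faces → V=13, E=33, F=22.
Attach an octagonal pyramid (V=9, E=16, F=9) along a 3-gon: merge 3 vertices and 3 edges, delete both glued faces → V=19, E=46, F=29.
Check: V − E + F = 19 − 46 + 29 = 2.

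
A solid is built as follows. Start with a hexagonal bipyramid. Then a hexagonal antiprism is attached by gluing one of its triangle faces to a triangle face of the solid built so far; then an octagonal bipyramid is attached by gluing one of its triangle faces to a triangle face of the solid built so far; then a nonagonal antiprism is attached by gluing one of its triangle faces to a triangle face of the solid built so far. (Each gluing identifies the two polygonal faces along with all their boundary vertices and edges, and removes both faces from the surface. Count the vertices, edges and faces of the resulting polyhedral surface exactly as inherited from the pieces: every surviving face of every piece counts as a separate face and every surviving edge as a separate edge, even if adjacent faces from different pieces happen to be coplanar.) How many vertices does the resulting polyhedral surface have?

A hexagonal bipyramid: V=8, E=18, F=12.
Attach a hexagonal antiprism (V=12, E=24, F=14) along a 3-gon: merge 3 vertices and 3 edges, delete both glued faces → V=17, E=39, F=24.
Attach an octagonal bipyramid (V=10, E=24, F=16) along a 3-gon: merge 3 vertices and 3 edges, delete both glued faces → V=24, E=60, F=38.
Attach a nonagonal antiprism (V=18, E=36, F=20) along a 3-gon: merge 3 vertices and 3 edges, delete both glued faces → V=39, E=93, F=56.
Check: V − E + F = 39 − 93 + 56 = 2.

39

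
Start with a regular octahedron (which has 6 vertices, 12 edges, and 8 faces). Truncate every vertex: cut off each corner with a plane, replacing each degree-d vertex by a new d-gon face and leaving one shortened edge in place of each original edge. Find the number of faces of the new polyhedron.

14

Truncation replaces each original edge-end by a new vertex, so V′ = 2E = 24.
Each original edge survives, and each old vertex of degree d contributes d new edges; summing degrees gives Σd = 2E, so E′ = E + 2E = 3E = 36.
Each original face survives and each original vertex becomes one new face: F′ = F + V = 14.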